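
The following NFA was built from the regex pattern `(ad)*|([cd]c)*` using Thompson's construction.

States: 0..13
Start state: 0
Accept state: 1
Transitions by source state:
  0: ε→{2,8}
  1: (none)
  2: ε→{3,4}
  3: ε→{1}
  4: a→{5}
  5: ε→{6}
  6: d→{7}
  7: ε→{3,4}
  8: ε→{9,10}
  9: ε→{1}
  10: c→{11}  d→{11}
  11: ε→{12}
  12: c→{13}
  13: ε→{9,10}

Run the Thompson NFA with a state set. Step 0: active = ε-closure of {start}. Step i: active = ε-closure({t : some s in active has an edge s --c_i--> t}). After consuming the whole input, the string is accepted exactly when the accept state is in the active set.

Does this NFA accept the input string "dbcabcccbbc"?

initial (ε-close {0}): {0,1,2,3,4,8,9,10}
'd' @ 1: {11,12}
'b' @ 2: {}  — no active states
rest 'cabcccbbc' ignored (set empty)
after full input: {}  (accept=1 not in)

Answer: REJECT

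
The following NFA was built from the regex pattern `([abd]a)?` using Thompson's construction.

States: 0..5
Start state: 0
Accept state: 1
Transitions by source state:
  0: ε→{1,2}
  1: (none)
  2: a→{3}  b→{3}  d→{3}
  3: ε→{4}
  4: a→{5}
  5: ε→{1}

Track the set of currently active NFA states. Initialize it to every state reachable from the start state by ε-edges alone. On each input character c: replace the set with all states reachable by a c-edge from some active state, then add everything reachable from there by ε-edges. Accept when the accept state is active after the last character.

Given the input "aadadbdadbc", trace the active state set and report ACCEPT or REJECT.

initial (ε-close {0}): {0,1,2}
'a' @ 1: {3,4}
'a' @ 2: {1,5}  (accept∈set)
'd' @ 3: {}  — dead — no transitions
rest 'adbdadbc' ignored (set empty)
final: {}; accept 1 not in set

Answer: REJECT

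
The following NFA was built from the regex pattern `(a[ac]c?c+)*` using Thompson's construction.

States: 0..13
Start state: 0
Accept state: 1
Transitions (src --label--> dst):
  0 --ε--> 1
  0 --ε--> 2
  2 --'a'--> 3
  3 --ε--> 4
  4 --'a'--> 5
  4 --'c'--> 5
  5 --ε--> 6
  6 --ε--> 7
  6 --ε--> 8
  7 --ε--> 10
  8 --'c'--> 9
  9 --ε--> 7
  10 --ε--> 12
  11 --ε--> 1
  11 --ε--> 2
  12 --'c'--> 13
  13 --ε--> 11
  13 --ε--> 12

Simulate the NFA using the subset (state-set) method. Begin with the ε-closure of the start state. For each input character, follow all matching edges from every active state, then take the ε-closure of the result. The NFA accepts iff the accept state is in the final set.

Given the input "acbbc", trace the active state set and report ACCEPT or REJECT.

Answer: REJECT

Trace:
initial (ε-close {0}): {0,1,2}
'a' @ 1: {3,4}
'c' @ 2: {5,6,7,8,10,12}
'b' @ 3: {}  — no active states
rest 'bc' ignored (set empty)
final: {}; accept 1 not in set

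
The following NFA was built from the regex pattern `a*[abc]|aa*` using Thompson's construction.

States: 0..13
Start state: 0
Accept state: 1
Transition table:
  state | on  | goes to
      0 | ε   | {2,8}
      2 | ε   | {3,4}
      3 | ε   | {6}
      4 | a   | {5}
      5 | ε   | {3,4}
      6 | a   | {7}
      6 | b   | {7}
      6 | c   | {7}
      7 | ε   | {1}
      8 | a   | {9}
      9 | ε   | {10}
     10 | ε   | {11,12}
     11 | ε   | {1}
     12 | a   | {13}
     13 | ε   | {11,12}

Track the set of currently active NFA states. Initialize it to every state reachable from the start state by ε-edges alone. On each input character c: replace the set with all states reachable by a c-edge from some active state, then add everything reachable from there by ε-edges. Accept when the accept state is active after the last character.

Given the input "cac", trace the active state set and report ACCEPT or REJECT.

start: ε-closure({0}) = {0,2,3,4,6,8}
'c' @ 1: {1,7}  ✓accept
'a' @ 2: {}  — state set empty
rest 'c' ignored (set empty)
end set {} — state 1 not in

Answer: REJECT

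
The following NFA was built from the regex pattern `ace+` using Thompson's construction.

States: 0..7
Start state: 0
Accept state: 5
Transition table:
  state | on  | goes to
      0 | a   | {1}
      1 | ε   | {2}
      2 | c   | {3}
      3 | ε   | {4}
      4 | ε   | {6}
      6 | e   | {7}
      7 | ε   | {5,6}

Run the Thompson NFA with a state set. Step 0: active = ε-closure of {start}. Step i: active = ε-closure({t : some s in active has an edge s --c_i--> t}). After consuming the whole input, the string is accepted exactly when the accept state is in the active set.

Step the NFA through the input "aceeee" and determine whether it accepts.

S₀ = ε-closure({0}) = {0}
'a' @ 1: {1,2}
'c' @ 2: {3,4,6}
'e' @ 3: {5,6,7}  ✓accept
'e' @ 4: {5,6,7}  ✓accept
'e' @ 5: {5,6,7}  ✓accept
'e' @ 6: {5,6,7}  ✓accept
after full input: {5,6,7}  (accept=5 in)

Answer: ACCEPT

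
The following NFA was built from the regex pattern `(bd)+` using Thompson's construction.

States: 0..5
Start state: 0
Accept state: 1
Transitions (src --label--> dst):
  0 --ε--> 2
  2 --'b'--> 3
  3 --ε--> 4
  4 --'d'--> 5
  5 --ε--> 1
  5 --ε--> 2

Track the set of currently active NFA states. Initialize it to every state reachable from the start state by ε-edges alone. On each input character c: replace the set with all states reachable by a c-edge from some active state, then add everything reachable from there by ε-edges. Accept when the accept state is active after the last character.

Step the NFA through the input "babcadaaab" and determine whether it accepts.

Answer: REJECT

Steps:
start: ε-closure({0}) = {0,2}
'b' @ 1: {3,4}
'a' @ 2: {}  — no active states
rest 'bcadaaab' ignored (set empty)
after full input: {}  (accept=1 not in)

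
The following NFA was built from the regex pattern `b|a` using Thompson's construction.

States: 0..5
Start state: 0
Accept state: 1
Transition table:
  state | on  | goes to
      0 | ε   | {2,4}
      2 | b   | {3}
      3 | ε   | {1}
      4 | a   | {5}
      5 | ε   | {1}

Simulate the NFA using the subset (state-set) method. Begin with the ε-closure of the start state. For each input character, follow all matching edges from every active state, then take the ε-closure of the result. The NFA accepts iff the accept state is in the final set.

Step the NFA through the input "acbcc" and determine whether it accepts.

initial (ε-close {0}): {0,2,4}
'a' @ 1: {1,5}  (accept∈set)
'c' @ 2: {}  — state set empty
rest 'bcc' ignored (set empty)
end set {} — state 1 not in

Answer: REJECT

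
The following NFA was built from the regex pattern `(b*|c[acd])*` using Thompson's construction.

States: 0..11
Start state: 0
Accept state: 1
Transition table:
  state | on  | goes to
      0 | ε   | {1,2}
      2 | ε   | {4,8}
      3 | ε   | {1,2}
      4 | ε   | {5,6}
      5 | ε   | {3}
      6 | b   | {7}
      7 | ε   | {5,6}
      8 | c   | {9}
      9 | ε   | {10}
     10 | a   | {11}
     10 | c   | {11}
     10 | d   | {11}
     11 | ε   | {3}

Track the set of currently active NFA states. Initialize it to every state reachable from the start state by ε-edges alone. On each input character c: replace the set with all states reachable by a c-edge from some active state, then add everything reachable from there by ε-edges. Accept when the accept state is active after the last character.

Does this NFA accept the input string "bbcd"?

Answer: ACCEPT

Steps:
S₀ = ε-closure({0}) = {0,1,2,3,4,5,6,8}
'b' @ 1: {1,2,3,4,5,6,7,8}  [accepting]
'b' @ 2: {1,2,3,4,5,6,7,8}  [accepting]
'c' @ 3: {9,10}
'd' @ 4: {1,2,3,4,5,6,8,11}  [accepting]
final: {1,2,3,4,5,6,8,11}; accept 1 in set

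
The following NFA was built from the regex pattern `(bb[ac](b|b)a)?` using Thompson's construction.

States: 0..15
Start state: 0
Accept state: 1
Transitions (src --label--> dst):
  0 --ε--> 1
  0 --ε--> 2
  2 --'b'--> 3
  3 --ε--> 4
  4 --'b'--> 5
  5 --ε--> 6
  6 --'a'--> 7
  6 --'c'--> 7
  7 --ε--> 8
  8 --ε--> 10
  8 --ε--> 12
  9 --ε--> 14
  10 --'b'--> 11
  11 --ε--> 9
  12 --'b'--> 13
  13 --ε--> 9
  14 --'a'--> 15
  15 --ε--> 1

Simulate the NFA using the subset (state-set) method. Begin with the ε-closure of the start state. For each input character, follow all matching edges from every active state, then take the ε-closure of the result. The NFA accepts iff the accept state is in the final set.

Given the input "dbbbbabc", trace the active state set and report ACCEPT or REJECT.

Answer: REJECT

Trace:
start: ε-closure({0}) = {0,1,2}
'd' @ 1: {}  — no active states
rest 'bbbbabc' ignored (set empty)
after full input: {}  (accept=1 not in)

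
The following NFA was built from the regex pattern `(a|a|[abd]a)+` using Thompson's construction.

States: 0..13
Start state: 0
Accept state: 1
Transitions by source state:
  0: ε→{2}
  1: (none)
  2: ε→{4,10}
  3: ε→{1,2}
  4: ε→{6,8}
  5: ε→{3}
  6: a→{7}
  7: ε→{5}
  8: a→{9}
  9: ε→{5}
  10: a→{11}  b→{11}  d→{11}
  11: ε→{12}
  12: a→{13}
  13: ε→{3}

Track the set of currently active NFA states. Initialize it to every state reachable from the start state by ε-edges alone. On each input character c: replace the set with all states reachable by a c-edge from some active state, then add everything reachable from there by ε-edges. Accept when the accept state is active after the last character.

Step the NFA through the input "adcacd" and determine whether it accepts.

initial (ε-close {0}): {0,2,4,6,8,10}
'a' @ 1: {1,2,3,4,5,6,7,8,9,10,11,12}  (accept∈set)
'd' @ 2: {11,12}
'c' @ 3: {}  — no active states
rest 'acd' ignored (set empty)
after full input: {}  (accept=1 not in)

Answer: REJECT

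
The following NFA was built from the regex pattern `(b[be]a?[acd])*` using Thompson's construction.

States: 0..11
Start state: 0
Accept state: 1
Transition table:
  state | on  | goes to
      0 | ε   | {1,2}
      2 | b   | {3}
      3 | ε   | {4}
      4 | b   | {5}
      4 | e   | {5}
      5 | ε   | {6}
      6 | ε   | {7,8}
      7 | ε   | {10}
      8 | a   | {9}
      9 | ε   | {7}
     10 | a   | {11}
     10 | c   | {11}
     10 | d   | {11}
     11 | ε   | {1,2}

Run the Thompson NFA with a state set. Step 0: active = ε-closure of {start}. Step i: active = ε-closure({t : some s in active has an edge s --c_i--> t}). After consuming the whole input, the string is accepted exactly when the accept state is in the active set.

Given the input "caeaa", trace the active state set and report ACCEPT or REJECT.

start: ε-closure({0}) = {0,1,2}
'c' @ 1: {}  — no active states
rest 'aeaa' ignored (set empty)
final: {}; accept 1 not in set

Answer: REJECT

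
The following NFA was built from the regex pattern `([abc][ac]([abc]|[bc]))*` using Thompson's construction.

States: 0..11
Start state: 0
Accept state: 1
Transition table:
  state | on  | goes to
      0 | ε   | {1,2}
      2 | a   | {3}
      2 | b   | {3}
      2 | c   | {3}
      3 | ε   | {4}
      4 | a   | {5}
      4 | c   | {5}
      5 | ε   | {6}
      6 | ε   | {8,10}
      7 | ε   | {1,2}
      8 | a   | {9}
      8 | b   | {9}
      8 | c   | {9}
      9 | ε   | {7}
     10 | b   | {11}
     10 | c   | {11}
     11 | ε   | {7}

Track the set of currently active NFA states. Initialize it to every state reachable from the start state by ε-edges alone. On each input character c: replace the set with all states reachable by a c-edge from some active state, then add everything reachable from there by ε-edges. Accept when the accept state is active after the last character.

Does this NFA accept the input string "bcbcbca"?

Answer: REJECT

Trace:
S₀ = ε-closure({0}) = {0,1,2}
'b' @ 1: {3,4}
'c' @ 2: {5,6,8,10}
'b' @ 3: {1,2,7,9,11}  (accept∈set)
'c' @ 4: {3,4}
'b' @ 5: {}  — no active states
rest 'ca' ignored (set empty)
final: {}; accept 1 not in set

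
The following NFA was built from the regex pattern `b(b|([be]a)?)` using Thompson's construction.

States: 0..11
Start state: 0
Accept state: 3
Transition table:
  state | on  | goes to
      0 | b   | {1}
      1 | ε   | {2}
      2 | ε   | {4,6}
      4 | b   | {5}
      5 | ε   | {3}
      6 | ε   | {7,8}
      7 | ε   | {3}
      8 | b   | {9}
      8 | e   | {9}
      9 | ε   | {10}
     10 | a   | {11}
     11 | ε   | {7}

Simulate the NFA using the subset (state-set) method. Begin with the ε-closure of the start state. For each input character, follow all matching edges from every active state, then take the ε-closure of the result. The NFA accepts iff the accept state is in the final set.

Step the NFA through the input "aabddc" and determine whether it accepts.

Answer: REJECT

Steps:
start: ε-closure({0}) = {0}
'a' @ 1: {}  — state set empty
rest 'abddc' ignored (set empty)
end set {} — state 3 not in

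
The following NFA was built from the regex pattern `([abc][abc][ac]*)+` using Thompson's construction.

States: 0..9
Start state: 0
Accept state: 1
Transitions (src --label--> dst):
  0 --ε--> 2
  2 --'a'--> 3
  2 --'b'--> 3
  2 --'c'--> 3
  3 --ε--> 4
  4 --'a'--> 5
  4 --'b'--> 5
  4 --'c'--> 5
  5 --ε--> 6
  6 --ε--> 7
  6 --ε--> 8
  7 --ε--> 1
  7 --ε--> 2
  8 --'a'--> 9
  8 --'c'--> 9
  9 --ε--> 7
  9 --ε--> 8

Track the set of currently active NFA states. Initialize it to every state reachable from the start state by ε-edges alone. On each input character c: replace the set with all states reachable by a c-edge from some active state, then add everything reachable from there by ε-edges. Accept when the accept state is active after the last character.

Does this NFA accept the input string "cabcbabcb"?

Answer: REJECT

Derivation:
initial (ε-close {0}): {0,2}
'c' @ 1: {3,4}
'a' @ 2: {1,2,5,6,7,8}  (accept∈set)
'b' @ 3: {3,4}
'c' @ 4: {1,2,5,6,7,8}  (accept∈set)
'b' @ 5: {3,4}
'a' @ 6: {1,2,5,6,7,8}  (accept∈set)
'b' @ 7: {3,4}
'c' @ 8: {1,2,5,6,7,8}  (accept∈set)
'b' @ 9: {3,4}
final: {3,4}; accept 1 not in set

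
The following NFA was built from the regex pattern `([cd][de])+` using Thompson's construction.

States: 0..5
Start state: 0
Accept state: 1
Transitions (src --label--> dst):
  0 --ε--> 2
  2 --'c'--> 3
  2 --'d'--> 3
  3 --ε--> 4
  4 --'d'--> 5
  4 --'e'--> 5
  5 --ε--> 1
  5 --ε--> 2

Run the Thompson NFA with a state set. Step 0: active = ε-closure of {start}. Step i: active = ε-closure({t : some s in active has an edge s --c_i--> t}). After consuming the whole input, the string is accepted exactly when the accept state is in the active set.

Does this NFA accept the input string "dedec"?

initial (ε-close {0}): {0,2}
'd' @ 1: {3,4}
'e' @ 2: {1,2,5}  ✓accept
'd' @ 3: {3,4}
'e' @ 4: {1,2,5}  ✓accept
'c' @ 5: {3,4}
end set {3,4} — state 1 not in

Answer: REJECT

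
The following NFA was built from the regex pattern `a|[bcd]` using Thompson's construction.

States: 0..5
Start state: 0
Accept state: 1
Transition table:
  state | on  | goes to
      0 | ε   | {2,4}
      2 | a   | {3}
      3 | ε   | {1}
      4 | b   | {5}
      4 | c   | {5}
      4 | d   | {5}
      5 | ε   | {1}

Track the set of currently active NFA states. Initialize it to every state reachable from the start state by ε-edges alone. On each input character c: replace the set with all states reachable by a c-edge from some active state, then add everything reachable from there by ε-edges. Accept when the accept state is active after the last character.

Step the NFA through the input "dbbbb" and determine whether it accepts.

Answer: REJECT

Trace:
initial (ε-close {0}): {0,2,4}
'd' @ 1: {1,5}  ✓accept
'b' @ 2: {}  — no active states
rest 'bbb' ignored (set empty)
end set {} — state 1 not in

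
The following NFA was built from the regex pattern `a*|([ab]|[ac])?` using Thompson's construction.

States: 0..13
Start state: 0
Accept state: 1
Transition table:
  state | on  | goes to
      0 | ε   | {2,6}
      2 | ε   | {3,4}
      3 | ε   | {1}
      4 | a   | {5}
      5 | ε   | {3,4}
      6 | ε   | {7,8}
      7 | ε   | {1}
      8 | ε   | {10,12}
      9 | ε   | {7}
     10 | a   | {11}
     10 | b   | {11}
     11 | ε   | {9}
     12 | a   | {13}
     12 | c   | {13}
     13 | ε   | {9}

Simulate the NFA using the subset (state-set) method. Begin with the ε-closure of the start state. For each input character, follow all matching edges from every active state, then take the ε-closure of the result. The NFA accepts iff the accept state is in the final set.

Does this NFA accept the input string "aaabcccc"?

S₀ = ε-closure({0}) = {0,1,2,3,4,6,7,8,10,12}
'a' @ 1: {1,3,4,5,7,9,11,13}  ✓accept
'a' @ 2: {1,3,4,5}  ✓accept
'a' @ 3: {1,3,4,5}  ✓accept
'b' @ 4: {}  — state set empty
rest 'cccc' ignored (set empty)
end set {} — state 1 not in

Answer: REJECT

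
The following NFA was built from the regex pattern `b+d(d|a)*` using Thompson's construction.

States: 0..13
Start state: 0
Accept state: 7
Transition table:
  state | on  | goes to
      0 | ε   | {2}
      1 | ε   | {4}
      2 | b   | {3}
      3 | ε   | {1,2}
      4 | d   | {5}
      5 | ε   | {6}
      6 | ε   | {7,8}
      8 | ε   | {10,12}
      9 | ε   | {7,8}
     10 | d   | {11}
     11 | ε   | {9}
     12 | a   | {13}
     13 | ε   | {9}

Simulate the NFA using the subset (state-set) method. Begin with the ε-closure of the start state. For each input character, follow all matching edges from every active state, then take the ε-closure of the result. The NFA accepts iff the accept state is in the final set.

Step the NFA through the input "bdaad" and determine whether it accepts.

initial (ε-close {0}): {0,2}
'b' @ 1: {1,2,3,4}
'd' @ 2: {5,6,7,8,10,12}  [accepting]
'a' @ 3: {7,8,9,10,12,13}  [accepting]
'a' @ 4: {7,8,9,10,12,13}  [accepting]
'd' @ 5: {7,8,9,10,11,12}  [accepting]
after full input: {7,8,9,10,11,12}  (accept=7 in)

Answer: ACCEPT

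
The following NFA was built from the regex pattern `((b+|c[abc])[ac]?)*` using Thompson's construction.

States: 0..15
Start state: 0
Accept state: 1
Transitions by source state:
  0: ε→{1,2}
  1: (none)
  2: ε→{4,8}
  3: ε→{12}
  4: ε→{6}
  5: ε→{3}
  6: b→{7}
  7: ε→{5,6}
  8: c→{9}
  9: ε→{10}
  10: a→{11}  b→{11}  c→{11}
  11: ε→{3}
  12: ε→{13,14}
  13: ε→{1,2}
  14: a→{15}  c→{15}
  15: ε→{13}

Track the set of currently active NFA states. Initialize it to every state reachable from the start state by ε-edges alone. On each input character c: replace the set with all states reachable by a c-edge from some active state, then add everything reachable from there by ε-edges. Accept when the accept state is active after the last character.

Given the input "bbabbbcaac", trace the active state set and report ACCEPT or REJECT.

initial (ε-close {0}): {0,1,2,4,6,8}
'b' @ 1: {1,2,3,4,5,6,7,8,12,13,14}  [accepting]
'b' @ 2: {1,2,3,4,5,6,7,8,12,13,14}  [accepting]
'a' @ 3: {1,2,4,6,8,13,15}  [accepting]
'b' @ 4: {1,2,3,4,5,6,7,8,12,13,14}  [accepting]
'b' @ 5: {1,2,3,4,5,6,7,8,12,13,14}  [accepting]
'b' @ 6: {1,2,3,4,5,6,7,8,12,13,14}  [accepting]
'c' @ 7: {1,2,4,6,8,9,10,13,15}  [accepting]
'a' @ 8: {1,2,3,4,6,8,11,12,13,14}  [accepting]
'a' @ 9: {1,2,4,6,8,13,15}  [accepting]
'c' @ 10: {9,10}
after full input: {9,10}  (accept=1 not in)

Answer: REJECT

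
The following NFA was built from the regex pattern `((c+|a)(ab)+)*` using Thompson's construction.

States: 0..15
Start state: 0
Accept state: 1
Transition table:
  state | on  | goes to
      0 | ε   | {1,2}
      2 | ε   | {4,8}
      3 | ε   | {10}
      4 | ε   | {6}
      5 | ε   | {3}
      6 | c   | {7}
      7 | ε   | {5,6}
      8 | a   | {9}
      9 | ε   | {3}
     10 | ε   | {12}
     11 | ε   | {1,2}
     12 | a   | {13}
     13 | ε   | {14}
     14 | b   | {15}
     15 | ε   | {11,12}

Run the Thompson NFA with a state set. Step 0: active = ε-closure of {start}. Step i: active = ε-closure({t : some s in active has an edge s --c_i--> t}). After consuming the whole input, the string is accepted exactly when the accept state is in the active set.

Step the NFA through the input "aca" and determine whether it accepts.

start: ε-closure({0}) = {0,1,2,4,6,8}
'a' @ 1: {3,9,10,12}
'c' @ 2: {}  — no active states
rest 'a' ignored (set empty)
final: {}; accept 1 not in set

Answer: REJECT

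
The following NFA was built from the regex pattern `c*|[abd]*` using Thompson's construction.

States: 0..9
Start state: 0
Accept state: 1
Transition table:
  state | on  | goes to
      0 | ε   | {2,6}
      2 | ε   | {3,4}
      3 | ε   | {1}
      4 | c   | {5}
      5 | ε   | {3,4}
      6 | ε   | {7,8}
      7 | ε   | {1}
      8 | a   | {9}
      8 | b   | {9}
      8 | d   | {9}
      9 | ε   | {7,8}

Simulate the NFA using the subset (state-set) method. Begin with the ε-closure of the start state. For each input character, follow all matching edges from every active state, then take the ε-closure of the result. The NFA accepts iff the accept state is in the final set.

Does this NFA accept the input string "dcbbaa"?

Answer: REJECT

Steps:
start: ε-closure({0}) = {0,1,2,3,4,6,7,8}
'd' @ 1: {1,7,8,9}  ✓accept
'c' @ 2: {}  — dead — no transitions
rest 'bbaa' ignored (set empty)
final: {}; accept 1 not in set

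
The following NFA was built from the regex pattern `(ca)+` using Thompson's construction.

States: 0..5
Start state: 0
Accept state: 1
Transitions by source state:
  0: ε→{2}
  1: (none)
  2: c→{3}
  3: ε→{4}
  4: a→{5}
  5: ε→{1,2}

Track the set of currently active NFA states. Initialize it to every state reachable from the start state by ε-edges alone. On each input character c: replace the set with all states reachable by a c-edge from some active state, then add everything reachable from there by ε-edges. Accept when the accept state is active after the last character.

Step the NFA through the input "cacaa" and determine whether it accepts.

initial (ε-close {0}): {0,2}
'c' @ 1: {3,4}
'a' @ 2: {1,2,5}  (accept∈set)
'c' @ 3: {3,4}
'a' @ 4: {1,2,5}  (accept∈set)
'a' @ 5: {}  — no active states
after full input: {}  (accept=1 not in)

Answer: REJECT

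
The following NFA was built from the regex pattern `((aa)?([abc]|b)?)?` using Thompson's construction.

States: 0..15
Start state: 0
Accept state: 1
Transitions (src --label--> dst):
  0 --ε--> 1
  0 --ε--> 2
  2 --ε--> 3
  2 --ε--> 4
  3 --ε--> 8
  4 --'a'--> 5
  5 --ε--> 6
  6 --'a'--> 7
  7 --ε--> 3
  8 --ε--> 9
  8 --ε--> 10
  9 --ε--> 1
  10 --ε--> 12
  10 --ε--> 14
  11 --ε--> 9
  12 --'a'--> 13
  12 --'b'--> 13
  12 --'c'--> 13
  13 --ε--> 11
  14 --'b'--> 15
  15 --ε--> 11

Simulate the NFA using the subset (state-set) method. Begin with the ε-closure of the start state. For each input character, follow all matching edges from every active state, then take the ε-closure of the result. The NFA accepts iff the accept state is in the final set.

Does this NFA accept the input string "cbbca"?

Answer: REJECT

Derivation:
S₀ = ε-closure({0}) = {0,1,2,3,4,8,9,10,12,14}
'c' @ 1: {1,9,11,13}  (accept∈set)
'b' @ 2: {}  — dead — no transitions
rest 'bca' ignored (set empty)
final: {}; accept 1 not in set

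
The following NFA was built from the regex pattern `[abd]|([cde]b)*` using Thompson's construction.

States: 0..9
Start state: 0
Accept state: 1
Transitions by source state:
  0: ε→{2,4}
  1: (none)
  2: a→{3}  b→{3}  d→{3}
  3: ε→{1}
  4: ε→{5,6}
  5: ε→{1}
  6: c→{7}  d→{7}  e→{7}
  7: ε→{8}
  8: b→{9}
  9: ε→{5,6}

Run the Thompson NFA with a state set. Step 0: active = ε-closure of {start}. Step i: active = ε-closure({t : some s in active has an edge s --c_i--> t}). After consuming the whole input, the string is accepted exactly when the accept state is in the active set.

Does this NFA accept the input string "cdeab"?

Answer: REJECT

Trace:
S₀ = ε-closure({0}) = {0,1,2,4,5,6}
'c' @ 1: {7,8}
'd' @ 2: {}  — no active states
rest 'eab' ignored (set empty)
end set {} — state 1 not in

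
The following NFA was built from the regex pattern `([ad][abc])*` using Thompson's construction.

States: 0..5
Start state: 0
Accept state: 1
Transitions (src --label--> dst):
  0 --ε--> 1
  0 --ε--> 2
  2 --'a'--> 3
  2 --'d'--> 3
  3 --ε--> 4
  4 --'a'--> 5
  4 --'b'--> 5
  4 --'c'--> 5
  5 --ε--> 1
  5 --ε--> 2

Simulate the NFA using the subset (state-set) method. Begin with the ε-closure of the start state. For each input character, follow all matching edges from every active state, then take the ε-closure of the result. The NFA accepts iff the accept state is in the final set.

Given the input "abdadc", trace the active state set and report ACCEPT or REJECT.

initial (ε-close {0}): {0,1,2}
'a' @ 1: {3,4}
'b' @ 2: {1,2,5}  (accept∈set)
'd' @ 3: {3,4}
'a' @ 4: {1,2,5}  (accept∈set)
'd' @ 5: {3,4}
'c' @ 6: {1,2,5}  (accept∈set)
end set {1,2,5} — state 1 in

Answer: ACCEPT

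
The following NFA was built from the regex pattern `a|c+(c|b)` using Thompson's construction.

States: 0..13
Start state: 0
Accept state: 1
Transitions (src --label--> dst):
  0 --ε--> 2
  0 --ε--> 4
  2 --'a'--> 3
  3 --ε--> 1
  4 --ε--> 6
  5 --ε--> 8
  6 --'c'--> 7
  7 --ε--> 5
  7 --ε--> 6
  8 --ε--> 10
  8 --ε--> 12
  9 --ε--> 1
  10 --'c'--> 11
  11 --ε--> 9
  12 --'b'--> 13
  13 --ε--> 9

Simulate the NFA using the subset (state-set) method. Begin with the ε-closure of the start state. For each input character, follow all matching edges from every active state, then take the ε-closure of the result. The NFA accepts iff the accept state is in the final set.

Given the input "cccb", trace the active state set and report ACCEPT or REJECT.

start: ε-closure({0}) = {0,2,4,6}
'c' @ 1: {5,6,7,8,10,12}
'c' @ 2: {1,5,6,7,8,9,10,11,12}  (accept∈set)
'c' @ 3: {1,5,6,7,8,9,10,11,12}  (accept∈set)
'b' @ 4: {1,9,13}  (accept∈set)
end set {1,9,13} — state 1 in

Answer: ACCEPT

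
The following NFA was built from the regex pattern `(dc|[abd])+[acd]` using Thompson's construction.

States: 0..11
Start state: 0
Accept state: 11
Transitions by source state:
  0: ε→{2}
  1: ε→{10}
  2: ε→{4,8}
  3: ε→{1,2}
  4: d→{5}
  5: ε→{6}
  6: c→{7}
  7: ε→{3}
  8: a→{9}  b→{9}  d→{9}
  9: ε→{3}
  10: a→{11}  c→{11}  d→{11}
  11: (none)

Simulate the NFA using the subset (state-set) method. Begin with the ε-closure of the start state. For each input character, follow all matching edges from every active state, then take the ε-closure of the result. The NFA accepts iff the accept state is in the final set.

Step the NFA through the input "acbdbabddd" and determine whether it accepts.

Answer: REJECT

Trace:
start: ε-closure({0}) = {0,2,4,8}
'a' @ 1: {1,2,3,4,8,9,10}
'c' @ 2: {11}  [accepting]
'b' @ 3: {}  — state set empty
rest 'dbabddd' ignored (set empty)
end set {} — state 11 not in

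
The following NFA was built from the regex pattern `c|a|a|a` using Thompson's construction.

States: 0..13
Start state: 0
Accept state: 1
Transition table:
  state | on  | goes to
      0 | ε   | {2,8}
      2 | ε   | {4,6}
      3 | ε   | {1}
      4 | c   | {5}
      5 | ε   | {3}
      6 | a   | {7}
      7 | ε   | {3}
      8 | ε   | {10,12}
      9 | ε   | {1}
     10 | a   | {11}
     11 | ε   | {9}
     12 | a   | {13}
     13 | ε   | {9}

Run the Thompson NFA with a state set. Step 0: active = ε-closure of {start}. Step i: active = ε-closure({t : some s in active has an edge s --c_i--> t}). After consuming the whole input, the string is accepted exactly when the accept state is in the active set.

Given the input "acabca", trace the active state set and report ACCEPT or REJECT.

Answer: REJECT

Steps:
S₀ = ε-closure({0}) = {0,2,4,6,8,10,12}
'a' @ 1: {1,3,7,9,11,13}  [accepting]
'c' @ 2: {}  — state set empty
rest 'abca' ignored (set empty)
after full input: {}  (accept=1 not in)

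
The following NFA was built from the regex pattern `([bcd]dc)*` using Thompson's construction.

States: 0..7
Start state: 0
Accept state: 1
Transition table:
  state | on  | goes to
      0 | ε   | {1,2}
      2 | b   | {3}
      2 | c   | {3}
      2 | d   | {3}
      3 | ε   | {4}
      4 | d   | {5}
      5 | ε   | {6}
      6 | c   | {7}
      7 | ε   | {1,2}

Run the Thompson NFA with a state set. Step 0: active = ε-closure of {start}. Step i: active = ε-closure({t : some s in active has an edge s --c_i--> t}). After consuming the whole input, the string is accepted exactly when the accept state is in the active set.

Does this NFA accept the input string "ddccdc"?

start: ε-closure({0}) = {0,1,2}
'd' @ 1: {3,4}
'd' @ 2: {5,6}
'c' @ 3: {1,2,7}  [accepting]
'c' @ 4: {3,4}
'd' @ 5: {5,6}
'c' @ 6: {1,2,7}  [accepting]
after full input: {1,2,7}  (accept=1 in)

Answer: ACCEPT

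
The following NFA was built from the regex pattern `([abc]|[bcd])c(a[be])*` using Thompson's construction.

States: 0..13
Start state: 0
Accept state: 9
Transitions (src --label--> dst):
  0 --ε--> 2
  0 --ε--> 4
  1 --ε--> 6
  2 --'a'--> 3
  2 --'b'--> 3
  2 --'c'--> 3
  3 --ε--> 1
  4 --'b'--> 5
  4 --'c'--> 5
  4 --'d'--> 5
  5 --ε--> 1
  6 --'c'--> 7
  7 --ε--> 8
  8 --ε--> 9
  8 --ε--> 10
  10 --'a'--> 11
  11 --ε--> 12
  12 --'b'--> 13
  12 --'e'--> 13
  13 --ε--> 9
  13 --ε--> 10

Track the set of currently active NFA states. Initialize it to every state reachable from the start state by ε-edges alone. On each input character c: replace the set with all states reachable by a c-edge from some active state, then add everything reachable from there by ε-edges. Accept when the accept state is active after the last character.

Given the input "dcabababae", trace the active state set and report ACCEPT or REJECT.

S₀ = ε-closure({0}) = {0,2,4}
'd' @ 1: {1,5,6}
'c' @ 2: {7,8,9,10}  [accepting]
'a' @ 3: {11,12}
'b' @ 4: {9,10,13}  [accepting]
'a' @ 5: {11,12}
'b' @ 6: {9,10,13}  [accepting]
'a' @ 7: {11,12}
'b' @ 8: {9,10,13}  [accepting]
'a' @ 9: {11,12}
'e' @ 10: {9,10,13}  [accepting]
end set {9,10,13} — state 9 in

Answer: ACCEPT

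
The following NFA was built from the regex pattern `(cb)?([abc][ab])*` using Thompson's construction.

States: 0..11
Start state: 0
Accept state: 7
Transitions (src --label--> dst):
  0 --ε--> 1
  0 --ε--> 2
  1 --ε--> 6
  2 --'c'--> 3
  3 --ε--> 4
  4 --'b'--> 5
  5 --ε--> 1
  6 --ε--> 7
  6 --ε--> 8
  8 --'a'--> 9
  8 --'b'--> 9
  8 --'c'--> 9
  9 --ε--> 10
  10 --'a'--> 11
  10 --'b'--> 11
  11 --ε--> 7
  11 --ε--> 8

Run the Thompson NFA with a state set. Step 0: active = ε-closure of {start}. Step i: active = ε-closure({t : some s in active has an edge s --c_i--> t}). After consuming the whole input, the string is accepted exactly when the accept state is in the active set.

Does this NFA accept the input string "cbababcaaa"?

Answer: ACCEPT

Trace:
initial (ε-close {0}): {0,1,2,6,7,8}
'c' @ 1: {3,4,9,10}
'b' @ 2: {1,5,6,7,8,11}  (accept∈set)
'a' @ 3: {9,10}
'b' @ 4: {7,8,11}  (accept∈set)
'a' @ 5: {9,10}
'b' @ 6: {7,8,11}  (accept∈set)
'c' @ 7: {9,10}
'a' @ 8: {7,8,11}  (accept∈set)
'a' @ 9: {9,10}
'a' @ 10: {7,8,11}  (accept∈set)
after full input: {7,8,11}  (accept=7 in)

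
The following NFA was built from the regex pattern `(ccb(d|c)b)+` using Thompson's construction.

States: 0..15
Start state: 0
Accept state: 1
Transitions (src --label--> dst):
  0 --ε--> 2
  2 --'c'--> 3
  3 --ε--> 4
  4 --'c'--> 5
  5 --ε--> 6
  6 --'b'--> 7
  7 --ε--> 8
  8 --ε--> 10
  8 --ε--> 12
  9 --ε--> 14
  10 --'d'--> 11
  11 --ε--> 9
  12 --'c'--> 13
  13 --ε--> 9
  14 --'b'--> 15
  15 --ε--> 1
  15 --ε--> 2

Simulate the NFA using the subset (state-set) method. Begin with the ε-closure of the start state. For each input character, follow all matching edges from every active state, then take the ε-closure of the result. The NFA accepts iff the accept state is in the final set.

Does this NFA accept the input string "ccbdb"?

initial (ε-close {0}): {0,2}
'c' @ 1: {3,4}
'c' @ 2: {5,6}
'b' @ 3: {7,8,10,12}
'd' @ 4: {9,11,14}
'b' @ 5: {1,2,15}  (accept∈set)
final: {1,2,15}; accept 1 in set

Answer: ACCEPT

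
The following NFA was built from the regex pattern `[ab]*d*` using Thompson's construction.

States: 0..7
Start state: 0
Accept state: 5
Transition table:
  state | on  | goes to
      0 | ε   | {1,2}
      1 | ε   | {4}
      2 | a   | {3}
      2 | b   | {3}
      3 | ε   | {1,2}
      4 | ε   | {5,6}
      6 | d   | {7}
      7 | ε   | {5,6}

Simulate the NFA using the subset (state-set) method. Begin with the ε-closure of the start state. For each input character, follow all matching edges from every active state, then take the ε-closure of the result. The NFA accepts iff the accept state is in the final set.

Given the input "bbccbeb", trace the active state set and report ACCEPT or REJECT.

initial (ε-close {0}): {0,1,2,4,5,6}
'b' @ 1: {1,2,3,4,5,6}  (accept∈set)
'b' @ 2: {1,2,3,4,5,6}  (accept∈set)
'c' @ 3: {}  — state set empty
rest 'cbeb' ignored (set empty)
end set {} — state 5 not in

Answer: REJECT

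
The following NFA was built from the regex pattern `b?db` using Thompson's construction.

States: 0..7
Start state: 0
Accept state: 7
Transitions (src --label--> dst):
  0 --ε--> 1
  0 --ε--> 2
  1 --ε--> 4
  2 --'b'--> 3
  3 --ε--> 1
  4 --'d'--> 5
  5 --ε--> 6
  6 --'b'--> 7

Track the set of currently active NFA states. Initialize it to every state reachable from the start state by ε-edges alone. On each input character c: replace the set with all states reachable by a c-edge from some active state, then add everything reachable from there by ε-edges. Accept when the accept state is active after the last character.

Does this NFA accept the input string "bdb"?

Answer: ACCEPT

Steps:
initial (ε-close {0}): {0,1,2,4}
'b' @ 1: {1,3,4}
'd' @ 2: {5,6}
'b' @ 3: {7}  ✓accept
final: {7}; accept 7 in set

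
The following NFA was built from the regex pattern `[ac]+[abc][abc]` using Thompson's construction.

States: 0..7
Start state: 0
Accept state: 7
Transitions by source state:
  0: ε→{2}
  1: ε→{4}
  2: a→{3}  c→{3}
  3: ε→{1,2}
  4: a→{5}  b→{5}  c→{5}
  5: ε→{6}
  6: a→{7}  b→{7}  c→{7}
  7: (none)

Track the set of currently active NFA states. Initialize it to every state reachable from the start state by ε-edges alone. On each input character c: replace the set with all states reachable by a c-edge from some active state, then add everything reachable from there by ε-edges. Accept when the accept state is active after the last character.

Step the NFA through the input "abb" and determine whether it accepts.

Answer: ACCEPT

Derivation:
S₀ = ε-closure({0}) = {0,2}
'a' @ 1: {1,2,3,4}
'b' @ 2: {5,6}
'b' @ 3: {7}  ✓accept
end set {7} — state 7 in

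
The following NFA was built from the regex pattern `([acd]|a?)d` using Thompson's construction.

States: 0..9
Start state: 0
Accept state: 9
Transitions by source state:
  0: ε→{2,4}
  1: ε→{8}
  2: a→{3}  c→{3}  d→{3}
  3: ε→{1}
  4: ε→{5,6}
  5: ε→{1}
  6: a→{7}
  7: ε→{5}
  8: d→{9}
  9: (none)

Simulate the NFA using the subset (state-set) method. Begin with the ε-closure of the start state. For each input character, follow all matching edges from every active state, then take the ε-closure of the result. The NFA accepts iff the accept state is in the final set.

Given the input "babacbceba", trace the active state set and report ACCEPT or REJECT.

Answer: REJECT

Trace:
S₀ = ε-closure({0}) = {0,1,2,4,5,6,8}
'b' @ 1: {}  — no active states
rest 'abacbceba' ignored (set empty)
end set {} — state 9 not in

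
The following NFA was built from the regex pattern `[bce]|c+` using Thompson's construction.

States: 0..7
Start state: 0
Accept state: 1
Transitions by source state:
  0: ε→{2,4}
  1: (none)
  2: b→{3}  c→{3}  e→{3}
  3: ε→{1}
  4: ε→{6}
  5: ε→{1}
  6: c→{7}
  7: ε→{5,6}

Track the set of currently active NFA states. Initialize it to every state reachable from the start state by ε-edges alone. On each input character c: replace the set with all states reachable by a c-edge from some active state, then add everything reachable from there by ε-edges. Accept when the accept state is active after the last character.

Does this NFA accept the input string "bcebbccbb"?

Answer: REJECT

Steps:
initial (ε-close {0}): {0,2,4,6}
'b' @ 1: {1,3}  ✓accept
'c' @ 2: {}  — state set empty
rest 'ebbccbb' ignored (set empty)
end set {} — state 1 not in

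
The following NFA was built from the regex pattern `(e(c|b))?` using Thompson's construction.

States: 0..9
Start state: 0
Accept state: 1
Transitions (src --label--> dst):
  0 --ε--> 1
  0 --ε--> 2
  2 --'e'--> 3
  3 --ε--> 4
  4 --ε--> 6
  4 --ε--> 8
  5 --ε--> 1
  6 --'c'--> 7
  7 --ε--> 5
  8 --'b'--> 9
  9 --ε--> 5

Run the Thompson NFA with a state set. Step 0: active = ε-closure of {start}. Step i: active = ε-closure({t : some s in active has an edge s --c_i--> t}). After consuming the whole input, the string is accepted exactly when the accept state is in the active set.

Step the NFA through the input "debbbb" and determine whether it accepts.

Answer: REJECT

Trace:
S₀ = ε-closure({0}) = {0,1,2}
'd' @ 1: {}  — no active states
rest 'ebbbb' ignored (set empty)
end set {} — state 1 not in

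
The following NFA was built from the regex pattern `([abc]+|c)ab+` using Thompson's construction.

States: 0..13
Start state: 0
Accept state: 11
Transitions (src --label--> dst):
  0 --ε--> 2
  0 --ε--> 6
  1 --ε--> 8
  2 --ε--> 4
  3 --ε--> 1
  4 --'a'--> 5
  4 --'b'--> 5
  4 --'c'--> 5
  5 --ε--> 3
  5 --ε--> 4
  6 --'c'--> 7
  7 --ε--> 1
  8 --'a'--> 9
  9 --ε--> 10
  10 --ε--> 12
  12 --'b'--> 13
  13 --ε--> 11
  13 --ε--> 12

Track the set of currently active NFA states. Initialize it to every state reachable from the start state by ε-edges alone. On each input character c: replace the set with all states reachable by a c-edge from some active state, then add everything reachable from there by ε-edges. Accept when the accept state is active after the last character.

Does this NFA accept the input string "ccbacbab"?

initial (ε-close {0}): {0,2,4,6}
'c' @ 1: {1,3,4,5,7,8}
'c' @ 2: {1,3,4,5,8}
'b' @ 3: {1,3,4,5,8}
'a' @ 4: {1,3,4,5,8,9,10,12}
'c' @ 5: {1,3,4,5,8}
'b' @ 6: {1,3,4,5,8}
'a' @ 7: {1,3,4,5,8,9,10,12}
'b' @ 8: {1,3,4,5,8,11,12,13}  (accept∈set)
final: {1,3,4,5,8,11,12,13}; accept 11 in set

Answer: ACCEPT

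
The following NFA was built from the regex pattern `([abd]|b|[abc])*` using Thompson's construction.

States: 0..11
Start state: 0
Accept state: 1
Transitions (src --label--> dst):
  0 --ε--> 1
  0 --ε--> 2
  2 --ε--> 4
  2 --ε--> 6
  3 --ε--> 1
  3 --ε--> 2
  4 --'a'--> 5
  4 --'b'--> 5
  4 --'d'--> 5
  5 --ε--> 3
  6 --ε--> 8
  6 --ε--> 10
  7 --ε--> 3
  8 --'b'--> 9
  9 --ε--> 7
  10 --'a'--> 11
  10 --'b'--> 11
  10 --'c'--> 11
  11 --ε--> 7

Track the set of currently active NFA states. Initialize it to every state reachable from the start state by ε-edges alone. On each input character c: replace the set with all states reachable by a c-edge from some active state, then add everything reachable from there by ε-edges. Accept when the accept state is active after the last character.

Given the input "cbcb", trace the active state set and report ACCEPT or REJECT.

S₀ = ε-closure({0}) = {0,1,2,4,6,8,10}
'c' @ 1: {1,2,3,4,6,7,8,10,11}  (accept∈set)
'b' @ 2: {1,2,3,4,5,6,7,8,9,10,11}  (accept∈set)
'c' @ 3: {1,2,3,4,6,7,8,10,11}  (accept∈set)
'b' @ 4: {1,2,3,4,5,6,7,8,9,10,11}  (accept∈set)
end set {1,2,3,4,5,6,7,8,9,10,11} — state 1 in

Answer: ACCEPT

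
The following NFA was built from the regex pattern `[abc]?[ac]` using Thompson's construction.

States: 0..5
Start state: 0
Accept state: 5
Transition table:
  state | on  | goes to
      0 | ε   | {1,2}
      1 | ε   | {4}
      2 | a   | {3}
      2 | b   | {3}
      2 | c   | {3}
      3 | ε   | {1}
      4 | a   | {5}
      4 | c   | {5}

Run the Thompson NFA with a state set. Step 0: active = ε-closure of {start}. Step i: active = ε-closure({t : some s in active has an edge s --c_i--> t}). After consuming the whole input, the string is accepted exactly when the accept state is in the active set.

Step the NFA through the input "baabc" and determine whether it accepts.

Answer: REJECT

Trace:
S₀ = ε-closure({0}) = {0,1,2,4}
'b' @ 1: {1,3,4}
'a' @ 2: {5}  ✓accept
'a' @ 3: {}  — dead — no transitions
rest 'bc' ignored (set empty)
end set {} — state 5 not in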